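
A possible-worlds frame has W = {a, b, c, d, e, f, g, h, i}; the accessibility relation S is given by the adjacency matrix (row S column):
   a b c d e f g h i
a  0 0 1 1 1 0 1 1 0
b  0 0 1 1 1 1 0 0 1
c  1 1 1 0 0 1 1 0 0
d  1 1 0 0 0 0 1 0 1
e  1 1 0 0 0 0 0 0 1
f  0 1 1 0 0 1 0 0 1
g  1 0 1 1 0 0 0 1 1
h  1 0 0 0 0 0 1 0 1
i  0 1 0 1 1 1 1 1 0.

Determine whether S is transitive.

No

Transitive: no — a S c and c S b, but not a S b.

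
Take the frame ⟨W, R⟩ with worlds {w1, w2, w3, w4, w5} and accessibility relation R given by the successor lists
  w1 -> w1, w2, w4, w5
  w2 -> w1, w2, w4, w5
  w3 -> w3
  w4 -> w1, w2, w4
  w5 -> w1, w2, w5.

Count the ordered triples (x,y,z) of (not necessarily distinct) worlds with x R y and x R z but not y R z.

4

Enumerating: (w1,w4,w5), (w1,w5,w4), (w2,w4,w5), (w2,w5,w4).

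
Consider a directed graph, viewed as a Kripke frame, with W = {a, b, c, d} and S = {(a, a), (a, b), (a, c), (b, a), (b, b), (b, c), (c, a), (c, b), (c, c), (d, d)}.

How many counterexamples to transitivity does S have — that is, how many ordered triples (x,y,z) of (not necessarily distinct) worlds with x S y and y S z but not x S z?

S is transitive; there are no such tuples.

0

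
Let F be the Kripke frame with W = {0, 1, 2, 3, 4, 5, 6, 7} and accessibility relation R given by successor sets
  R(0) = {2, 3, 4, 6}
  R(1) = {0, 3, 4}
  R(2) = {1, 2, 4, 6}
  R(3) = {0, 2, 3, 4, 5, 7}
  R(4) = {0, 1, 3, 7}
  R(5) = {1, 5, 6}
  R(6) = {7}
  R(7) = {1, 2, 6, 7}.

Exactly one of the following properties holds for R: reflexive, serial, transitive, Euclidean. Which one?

Reflexive: no — 0 is not related to itself.
Serial: yes — every world has a successor (e.g. 0 R 2).
Transitive: no — 0 R 2 and 2 R 1, but not 0 R 1.
Euclidean: no — 0 R 2 and 0 R 3, but not 2 R 3.
Only serial holds.

serial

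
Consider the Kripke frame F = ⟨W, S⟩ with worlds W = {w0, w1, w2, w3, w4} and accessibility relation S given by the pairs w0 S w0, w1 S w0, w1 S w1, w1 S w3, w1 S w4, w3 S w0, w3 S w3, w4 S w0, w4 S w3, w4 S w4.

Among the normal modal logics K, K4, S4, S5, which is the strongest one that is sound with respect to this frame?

K4

Transitive (axiom 4): yes — every two-step S-path is closed by a direct edge.
Reflexive (axiom T): no — w2 is not related to itself.
Euclidean (axiom 5): no — w1 S w0 and w1 S w3, but not w0 S w3.
So F validates K, K4; S4 would additionally require S to be reflexive. The strongest is K4.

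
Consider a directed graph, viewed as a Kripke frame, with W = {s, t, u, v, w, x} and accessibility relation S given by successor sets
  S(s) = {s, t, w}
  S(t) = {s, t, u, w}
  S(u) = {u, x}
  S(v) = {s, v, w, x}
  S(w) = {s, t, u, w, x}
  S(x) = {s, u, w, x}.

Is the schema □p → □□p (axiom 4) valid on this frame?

Axiom 4 corresponds to the accessibility relation being transitive.
Transitive: no — s S t and t S u, but not s S u.

No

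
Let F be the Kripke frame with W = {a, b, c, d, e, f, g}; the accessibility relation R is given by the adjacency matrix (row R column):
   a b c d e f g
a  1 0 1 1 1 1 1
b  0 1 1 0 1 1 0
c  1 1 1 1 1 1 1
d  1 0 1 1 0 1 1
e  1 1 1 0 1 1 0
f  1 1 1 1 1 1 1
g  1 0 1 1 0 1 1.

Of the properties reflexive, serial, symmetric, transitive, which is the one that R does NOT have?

Reflexive: yes — every world is R-related to itself.
Serial: yes — every world has a successor (e.g. a R a).
Symmetric: yes — every pair in R has its reverse in R.
Transitive: no — a R c and c R b, but not a R b.
Only transitive fails.

transitive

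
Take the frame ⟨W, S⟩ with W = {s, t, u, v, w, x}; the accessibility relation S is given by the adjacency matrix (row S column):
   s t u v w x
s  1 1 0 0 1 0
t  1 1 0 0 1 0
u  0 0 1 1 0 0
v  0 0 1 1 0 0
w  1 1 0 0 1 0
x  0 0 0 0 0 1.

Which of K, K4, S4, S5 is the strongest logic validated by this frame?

S5

Transitive (axiom 4): yes — every two-step S-path is closed by a direct edge.
Reflexive (axiom T): yes — every world is S-related to itself.
Euclidean (axiom 5): yes — any two successors of a common world are S-related.
So F validates K, K4, S4, S5. The strongest is S5.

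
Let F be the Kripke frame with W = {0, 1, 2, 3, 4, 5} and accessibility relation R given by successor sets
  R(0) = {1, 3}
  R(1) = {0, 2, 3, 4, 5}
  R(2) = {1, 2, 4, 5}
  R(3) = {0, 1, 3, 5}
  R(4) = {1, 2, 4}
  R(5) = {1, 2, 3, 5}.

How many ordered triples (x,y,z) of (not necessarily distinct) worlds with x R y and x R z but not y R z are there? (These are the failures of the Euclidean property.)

25

Enumerating: (0,1,1), (1,0,0), (1,0,2), (1,0,4), (1,0,5), (1,2,0), (1,2,3), (1,3,2), (1,3,4), (1,4,0), (1,4,3), (1,4,5), … and 13 more.
Total: 25.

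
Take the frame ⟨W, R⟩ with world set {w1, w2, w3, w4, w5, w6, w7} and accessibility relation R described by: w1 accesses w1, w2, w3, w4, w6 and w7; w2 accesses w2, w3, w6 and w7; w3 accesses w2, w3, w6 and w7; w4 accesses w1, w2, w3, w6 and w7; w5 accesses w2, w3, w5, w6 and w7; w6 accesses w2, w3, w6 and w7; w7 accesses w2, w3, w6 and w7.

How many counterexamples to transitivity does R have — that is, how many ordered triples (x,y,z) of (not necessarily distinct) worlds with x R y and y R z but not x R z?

Enumerating: (w4,w1,w4).

1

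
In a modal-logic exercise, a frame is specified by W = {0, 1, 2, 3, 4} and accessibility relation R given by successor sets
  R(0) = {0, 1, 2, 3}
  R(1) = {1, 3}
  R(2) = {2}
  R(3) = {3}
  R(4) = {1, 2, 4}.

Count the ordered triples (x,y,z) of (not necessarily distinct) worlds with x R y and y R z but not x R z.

1

Enumerating: (4,1,3).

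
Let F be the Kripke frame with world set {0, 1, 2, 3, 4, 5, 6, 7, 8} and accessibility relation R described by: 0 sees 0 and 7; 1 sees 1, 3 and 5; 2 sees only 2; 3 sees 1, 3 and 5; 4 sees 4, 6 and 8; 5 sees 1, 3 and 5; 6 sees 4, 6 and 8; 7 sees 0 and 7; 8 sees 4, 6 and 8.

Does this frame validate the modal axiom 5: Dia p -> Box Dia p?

By correspondence theory, 5 is valid on a frame iff R is Euclidean.
Euclidean: yes — any two successors of a common world are R-related.

Yes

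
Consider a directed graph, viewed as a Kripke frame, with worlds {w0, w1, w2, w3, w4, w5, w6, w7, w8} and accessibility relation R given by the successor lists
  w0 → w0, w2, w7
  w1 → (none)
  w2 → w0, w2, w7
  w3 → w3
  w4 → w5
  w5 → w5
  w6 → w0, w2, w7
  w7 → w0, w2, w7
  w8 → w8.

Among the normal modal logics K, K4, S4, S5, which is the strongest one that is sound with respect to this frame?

Transitive (axiom 4): yes — every two-step R-path is closed by a direct edge.
Reflexive (axiom T): no — w1 is not related to itself.
Euclidean (axiom 5): yes — any two successors of a common world are R-related.
So F validates K, K4; S4 would additionally require R to be reflexive. The strongest is K4.

K4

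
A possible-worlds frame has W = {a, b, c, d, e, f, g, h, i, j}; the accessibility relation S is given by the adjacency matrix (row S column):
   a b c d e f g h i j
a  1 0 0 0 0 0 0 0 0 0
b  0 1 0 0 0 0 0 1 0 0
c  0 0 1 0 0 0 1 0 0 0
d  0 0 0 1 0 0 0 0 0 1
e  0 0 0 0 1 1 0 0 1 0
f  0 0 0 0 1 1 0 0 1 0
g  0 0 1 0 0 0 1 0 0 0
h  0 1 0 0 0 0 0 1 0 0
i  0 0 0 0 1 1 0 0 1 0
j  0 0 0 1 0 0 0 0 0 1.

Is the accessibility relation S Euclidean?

Euclidean: yes — any two successors of a common world are S-related.

Yes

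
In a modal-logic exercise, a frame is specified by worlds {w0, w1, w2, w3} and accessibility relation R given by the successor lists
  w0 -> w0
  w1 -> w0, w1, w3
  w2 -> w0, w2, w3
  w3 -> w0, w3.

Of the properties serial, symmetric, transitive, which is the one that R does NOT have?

symmetric

Serial: yes — every world has a successor (e.g. w0 R w0).
Symmetric: no — w1 R w0 but not w0 R w1.
Transitive: yes — every two-step R-path is closed by a direct edge.
Only symmetric fails.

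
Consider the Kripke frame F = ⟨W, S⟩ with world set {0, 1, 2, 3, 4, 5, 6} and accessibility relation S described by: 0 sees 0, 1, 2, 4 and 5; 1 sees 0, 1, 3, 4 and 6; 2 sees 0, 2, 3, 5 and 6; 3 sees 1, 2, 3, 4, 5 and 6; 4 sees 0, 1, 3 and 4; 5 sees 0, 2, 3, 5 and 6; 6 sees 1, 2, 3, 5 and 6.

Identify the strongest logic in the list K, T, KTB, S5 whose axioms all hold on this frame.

KTB

Reflexive (axiom T): yes — every world is S-related to itself.
Symmetric (axiom B): yes — every pair in S has its reverse in S.
Euclidean (axiom 5): no — 0 S 1 and 0 S 2, but not 1 S 2.
So F validates K, T, KTB; S5 would additionally require S to be Euclidean. The strongest is KTB.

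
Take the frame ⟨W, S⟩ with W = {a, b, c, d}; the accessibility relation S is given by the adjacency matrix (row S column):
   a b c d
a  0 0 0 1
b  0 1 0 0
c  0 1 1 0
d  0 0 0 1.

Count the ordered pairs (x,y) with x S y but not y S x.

Enumerating: (a,d), (c,b).

2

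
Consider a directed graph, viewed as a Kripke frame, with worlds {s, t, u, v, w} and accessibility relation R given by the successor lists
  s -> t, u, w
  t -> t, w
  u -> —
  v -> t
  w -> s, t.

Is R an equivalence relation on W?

No

Reflexive: no — s is not related to itself.
Symmetric: no — s R t but not t R s.
Transitive: no — t R w and w R s, but not t R s.
So R is not an equivalence relation.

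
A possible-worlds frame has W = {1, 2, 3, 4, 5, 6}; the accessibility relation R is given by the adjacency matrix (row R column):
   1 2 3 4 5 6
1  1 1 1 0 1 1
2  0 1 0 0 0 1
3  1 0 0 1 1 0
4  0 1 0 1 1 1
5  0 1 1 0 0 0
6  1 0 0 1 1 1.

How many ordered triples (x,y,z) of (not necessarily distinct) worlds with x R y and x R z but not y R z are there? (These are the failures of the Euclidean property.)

Enumerating: (1,2,1), (1,2,3), (1,2,5), (1,3,2), (1,3,3), (1,3,6), (1,5,1), (1,5,5), (1,5,6), (1,6,2), (1,6,3), (2,6,2), … and 20 more.
Total: 32.

32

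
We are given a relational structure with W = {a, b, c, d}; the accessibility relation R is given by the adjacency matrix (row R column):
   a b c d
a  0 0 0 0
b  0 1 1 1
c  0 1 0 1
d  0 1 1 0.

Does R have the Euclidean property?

No

Euclidean: no — b R c and b R c, but not c R c.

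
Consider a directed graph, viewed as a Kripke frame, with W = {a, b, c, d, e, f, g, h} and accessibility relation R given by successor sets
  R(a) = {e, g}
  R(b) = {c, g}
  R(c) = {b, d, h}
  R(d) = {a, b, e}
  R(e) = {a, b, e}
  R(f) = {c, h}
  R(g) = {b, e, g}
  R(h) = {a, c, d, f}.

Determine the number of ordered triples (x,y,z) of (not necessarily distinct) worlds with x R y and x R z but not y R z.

Enumerating: (a,e,g), (b,c,c), (b,c,g), (b,g,c), (c,b,b), (c,b,d), (c,b,h), (c,d,d), (c,d,h), (c,h,b), (c,h,h), (d,a,a), … and 27 more.
Total: 39.

39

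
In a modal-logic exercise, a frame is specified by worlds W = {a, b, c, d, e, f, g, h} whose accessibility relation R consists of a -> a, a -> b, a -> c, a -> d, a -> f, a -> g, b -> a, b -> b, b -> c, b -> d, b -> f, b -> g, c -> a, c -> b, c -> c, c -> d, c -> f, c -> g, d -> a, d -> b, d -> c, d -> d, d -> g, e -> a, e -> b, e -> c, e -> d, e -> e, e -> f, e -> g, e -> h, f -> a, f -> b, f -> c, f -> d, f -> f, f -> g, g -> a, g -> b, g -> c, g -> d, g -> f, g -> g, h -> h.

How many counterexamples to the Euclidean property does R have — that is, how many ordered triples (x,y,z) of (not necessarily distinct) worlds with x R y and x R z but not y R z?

25

Enumerating: (a,d,f), (b,d,f), (c,d,f), (e,a,e), (e,a,h), (e,b,e), (e,b,h), (e,c,e), (e,c,h), (e,d,e), (e,d,f), (e,d,h), … and 13 more.
Total: 25.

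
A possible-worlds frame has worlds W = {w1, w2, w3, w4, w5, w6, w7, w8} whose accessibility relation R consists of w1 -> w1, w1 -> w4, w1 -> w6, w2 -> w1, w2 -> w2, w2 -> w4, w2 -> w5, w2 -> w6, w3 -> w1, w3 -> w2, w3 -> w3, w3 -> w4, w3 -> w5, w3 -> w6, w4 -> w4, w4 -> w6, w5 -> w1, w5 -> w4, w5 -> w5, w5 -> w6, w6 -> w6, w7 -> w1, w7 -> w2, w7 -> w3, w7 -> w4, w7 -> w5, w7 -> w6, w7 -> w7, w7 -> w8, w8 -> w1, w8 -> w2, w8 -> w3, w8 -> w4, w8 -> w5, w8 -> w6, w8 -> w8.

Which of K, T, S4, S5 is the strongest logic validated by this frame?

Reflexive (axiom T): yes — every world is R-related to itself.
Transitive (axiom 4): yes — every two-step R-path is closed by a direct edge.
Euclidean (axiom 5): no — w1 R w6 and w1 R w4, but not w6 R w4.
So F validates K, T, S4; S5 would additionally require R to be Euclidean. The strongest is S4.

S4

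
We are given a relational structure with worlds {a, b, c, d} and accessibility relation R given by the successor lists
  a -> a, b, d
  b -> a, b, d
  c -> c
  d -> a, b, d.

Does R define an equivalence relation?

Yes

Reflexive: yes — every world is R-related to itself.
Symmetric: yes — every pair in R has its reverse in R.
Transitive: yes — every two-step R-path is closed by a direct edge.
So R is an equivalence relation.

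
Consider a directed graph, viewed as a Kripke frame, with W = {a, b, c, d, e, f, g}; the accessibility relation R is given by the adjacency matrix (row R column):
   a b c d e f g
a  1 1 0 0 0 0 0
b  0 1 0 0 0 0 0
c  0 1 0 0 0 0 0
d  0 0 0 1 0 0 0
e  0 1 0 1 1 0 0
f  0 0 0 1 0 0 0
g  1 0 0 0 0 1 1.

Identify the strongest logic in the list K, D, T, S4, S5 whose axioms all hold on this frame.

Serial (axiom D): yes — every world has a successor (e.g. a R a).
Reflexive (axiom T): no — c is not related to itself.
Transitive (axiom 4): no — g R a and a R b, but not g R b.
Euclidean (axiom 5): no — e R b and e R d, but not b R d.
So F validates K, D; T would additionally require R to be reflexive. The strongest is D.

D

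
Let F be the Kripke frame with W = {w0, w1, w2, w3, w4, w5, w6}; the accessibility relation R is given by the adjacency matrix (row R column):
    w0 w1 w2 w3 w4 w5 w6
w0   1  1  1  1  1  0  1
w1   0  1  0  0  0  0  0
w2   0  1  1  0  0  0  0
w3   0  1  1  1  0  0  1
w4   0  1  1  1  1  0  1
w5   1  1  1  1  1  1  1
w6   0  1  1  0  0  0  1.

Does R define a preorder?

Yes

Reflexive: yes — every world is R-related to itself.
Transitive: yes — every two-step R-path is closed by a direct edge.
So R is a preorder.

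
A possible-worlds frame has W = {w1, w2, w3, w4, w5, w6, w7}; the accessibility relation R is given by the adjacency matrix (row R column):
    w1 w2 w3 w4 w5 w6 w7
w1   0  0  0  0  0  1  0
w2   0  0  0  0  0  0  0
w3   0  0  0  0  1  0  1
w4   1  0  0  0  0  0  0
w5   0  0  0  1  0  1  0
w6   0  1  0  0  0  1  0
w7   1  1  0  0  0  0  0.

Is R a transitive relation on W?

Transitive: no — w1 R w6 and w6 R w2, but not w1 R w2.

No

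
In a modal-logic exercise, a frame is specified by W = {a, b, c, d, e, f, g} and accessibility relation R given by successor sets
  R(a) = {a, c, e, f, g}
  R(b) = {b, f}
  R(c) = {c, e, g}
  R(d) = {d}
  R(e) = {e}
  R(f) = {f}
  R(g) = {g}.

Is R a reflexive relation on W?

Reflexive: yes — every world is R-related to itself.

Yes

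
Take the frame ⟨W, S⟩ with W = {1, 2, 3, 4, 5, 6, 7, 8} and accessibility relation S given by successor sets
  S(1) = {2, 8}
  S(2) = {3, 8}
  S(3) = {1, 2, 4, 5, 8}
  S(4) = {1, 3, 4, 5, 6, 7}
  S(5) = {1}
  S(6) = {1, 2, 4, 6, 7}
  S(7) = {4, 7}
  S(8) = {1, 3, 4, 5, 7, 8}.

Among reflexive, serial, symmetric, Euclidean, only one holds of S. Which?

Reflexive: no — 1 is not related to itself.
Serial: yes — every world has a successor (e.g. 1 S 2).
Symmetric: no — 1 S 2 but not 2 S 1.
Euclidean: no — 1 S 8 and 1 S 2, but not 8 S 2.
Only serial holds.

serial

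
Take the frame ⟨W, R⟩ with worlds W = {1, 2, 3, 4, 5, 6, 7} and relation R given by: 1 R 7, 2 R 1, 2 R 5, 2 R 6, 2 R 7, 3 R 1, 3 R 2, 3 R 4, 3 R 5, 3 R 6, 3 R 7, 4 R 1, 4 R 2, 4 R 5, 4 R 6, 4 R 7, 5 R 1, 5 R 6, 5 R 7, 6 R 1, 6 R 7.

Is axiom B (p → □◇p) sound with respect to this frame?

The schema B characterises exactly the symmetric frames.
Symmetric: no — 1 R 7 but not 7 R 1.

No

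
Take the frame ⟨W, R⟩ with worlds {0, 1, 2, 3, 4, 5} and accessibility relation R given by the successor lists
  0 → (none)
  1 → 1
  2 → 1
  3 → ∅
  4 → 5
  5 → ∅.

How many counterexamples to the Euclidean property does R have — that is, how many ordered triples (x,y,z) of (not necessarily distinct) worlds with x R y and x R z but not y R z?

1

Enumerating: (4,5,5).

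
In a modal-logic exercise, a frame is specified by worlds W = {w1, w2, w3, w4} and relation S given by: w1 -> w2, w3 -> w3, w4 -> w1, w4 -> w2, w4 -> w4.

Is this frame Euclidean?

No

Euclidean: no — w4 S w2 and w4 S w1, but not w2 S w1.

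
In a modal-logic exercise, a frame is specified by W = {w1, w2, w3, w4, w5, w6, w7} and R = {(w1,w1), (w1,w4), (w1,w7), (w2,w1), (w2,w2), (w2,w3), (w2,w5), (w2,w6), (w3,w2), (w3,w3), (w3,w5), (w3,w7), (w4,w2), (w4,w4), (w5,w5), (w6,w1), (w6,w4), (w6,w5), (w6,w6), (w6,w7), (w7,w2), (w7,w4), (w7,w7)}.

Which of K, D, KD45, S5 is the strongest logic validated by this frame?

Serial (axiom D): yes — every world has a successor (e.g. w1 R w1).
Euclidean (axiom 5): no — w1 R w4 and w1 R w7, but not w4 R w7.
Transitive (axiom 4): no — w1 R w4 and w4 R w2, but not w1 R w2.
Reflexive (axiom T): yes — every world is R-related to itself.
So F validates K, D; KD45 would additionally require R to be Euclidean and transitive. The strongest is D.

D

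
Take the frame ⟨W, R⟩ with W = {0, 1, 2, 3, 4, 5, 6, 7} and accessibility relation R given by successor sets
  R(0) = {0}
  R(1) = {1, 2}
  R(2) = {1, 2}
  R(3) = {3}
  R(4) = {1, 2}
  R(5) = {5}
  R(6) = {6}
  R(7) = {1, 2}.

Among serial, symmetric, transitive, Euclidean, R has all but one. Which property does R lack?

Serial: yes — every world has a successor (e.g. 0 R 0).
Symmetric: no — 4 R 1 but not 1 R 4.
Transitive: yes — every two-step R-path is closed by a direct edge.
Euclidean: yes — any two successors of a common world are R-related.
Only symmetric fails.

symmetric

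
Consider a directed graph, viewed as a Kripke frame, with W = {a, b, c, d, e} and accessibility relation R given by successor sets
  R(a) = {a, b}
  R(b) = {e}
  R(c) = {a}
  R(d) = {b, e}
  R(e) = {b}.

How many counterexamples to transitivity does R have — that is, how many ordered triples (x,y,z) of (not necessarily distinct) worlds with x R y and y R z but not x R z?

Enumerating: (a,b,e), (b,e,b), (c,a,b), (e,b,e).

4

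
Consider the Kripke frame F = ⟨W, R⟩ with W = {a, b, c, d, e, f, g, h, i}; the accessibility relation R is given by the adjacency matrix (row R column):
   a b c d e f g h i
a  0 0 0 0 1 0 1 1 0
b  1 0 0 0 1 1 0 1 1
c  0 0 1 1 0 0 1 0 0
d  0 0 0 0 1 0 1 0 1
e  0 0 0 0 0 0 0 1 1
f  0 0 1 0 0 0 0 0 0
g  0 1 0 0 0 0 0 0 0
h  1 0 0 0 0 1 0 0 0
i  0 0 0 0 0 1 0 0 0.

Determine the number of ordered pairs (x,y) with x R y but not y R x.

18

Enumerating: (a,e), (a,g), (b,a), (b,e), (b,f), (b,h), (b,i), (c,d), (c,g), (d,e), (d,g), (d,i), (e,h), (e,i), (f,c), (g,b), (h,f), (i,f).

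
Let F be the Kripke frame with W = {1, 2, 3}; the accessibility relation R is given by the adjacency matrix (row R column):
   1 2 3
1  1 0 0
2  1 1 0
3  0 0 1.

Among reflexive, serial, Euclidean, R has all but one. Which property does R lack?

Reflexive: yes — every world is R-related to itself.
Serial: yes — every world has a successor (e.g. 1 R 1).
Euclidean: no — 2 R 1 and 2 R 2, but not 1 R 2.
Only Euclidean fails.

Euclidean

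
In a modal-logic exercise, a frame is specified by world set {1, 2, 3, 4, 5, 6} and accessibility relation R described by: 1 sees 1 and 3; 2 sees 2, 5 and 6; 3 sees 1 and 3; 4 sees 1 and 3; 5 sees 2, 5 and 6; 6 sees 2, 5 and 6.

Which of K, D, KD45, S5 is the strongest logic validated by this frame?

Serial (axiom D): yes — every world has a successor (e.g. 1 R 1).
Euclidean (axiom 5): yes — any two successors of a common world are R-related.
Transitive (axiom 4): yes — every two-step R-path is closed by a direct edge.
Reflexive (axiom T): no — 4 is not related to itself.
So F validates K, D, KD45; S5 would additionally require R to be reflexive. The strongest is KD45.

KD45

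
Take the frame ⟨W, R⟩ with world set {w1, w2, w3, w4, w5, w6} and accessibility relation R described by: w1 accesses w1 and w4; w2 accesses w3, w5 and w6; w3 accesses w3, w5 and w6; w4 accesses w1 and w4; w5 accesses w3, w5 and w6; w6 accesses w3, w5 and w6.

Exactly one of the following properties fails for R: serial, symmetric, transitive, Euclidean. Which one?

symmetric

Serial: yes — every world has a successor (e.g. w1 R w1).
Symmetric: no — w2 R w3 but not w3 R w2.
Transitive: yes — every two-step R-path is closed by a direct edge.
Euclidean: yes — any two successors of a common world are R-related.
Only symmetric fails.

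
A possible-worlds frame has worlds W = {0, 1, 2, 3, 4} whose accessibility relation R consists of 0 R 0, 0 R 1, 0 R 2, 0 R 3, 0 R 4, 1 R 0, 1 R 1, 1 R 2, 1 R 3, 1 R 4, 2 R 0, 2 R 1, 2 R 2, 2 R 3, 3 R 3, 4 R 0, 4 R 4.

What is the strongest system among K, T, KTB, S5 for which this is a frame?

Reflexive (axiom T): yes — every world is R-related to itself.
Symmetric (axiom B): no — 0 R 3 but not 3 R 0.
Euclidean (axiom 5): no — 0 R 2 and 0 R 4, but not 2 R 4.
So F validates K, T; KTB would additionally require R to be symmetric. The strongest is T.

T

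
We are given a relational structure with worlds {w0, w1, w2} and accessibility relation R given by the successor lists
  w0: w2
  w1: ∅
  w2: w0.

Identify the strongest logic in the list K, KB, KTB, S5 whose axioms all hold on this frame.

Symmetric (axiom B): yes — every pair in R has its reverse in R.
Reflexive (axiom T): no — w0 is not related to itself.
Euclidean (axiom 5): no — w0 R w2 and w0 R w2, but not w2 R w2.
So F validates K, KB; KTB would additionally require R to be reflexive. The strongest is KB.

KB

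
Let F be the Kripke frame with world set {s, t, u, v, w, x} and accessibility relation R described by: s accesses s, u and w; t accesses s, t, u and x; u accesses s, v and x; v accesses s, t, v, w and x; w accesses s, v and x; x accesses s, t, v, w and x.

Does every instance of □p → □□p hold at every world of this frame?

The schema 4 characterises exactly the transitive frames.
Transitive: no — s R u and u R v, but not s R v.

No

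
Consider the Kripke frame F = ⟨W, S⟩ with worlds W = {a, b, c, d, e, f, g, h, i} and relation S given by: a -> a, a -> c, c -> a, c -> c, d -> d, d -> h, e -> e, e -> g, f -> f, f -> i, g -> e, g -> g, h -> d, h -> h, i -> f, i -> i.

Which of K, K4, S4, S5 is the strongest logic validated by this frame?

Transitive (axiom 4): yes — every two-step S-path is closed by a direct edge.
Reflexive (axiom T): no — b is not related to itself.
Euclidean (axiom 5): yes — any two successors of a common world are S-related.
So F validates K, K4; S4 would additionally require S to be reflexive. The strongest is K4.

K4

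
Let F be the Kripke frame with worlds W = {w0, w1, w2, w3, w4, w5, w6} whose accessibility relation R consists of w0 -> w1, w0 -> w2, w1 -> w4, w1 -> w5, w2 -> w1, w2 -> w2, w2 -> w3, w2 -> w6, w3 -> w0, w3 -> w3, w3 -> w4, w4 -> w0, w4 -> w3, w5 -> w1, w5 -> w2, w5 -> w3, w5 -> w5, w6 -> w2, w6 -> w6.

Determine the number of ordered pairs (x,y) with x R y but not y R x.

Enumerating: (w0,w1), (w0,w2), (w1,w4), (w2,w1), (w2,w3), (w3,w0), (w4,w0), (w5,w2), (w5,w3).

9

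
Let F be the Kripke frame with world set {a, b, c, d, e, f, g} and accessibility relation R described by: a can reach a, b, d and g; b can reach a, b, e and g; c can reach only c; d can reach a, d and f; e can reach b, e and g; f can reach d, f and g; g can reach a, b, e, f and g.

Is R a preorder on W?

Reflexive: yes — every world is R-related to itself.
Transitive: no — a R b and b R e, but not a R e.
So R is not a preorder.

No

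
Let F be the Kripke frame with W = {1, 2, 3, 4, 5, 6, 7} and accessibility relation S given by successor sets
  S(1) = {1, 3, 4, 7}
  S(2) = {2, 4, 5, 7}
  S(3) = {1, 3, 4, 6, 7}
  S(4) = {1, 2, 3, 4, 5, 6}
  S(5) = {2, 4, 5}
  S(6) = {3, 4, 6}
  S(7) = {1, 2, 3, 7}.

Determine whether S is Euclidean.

No

Euclidean: no — 1 S 4 and 1 S 7, but not 4 S 7.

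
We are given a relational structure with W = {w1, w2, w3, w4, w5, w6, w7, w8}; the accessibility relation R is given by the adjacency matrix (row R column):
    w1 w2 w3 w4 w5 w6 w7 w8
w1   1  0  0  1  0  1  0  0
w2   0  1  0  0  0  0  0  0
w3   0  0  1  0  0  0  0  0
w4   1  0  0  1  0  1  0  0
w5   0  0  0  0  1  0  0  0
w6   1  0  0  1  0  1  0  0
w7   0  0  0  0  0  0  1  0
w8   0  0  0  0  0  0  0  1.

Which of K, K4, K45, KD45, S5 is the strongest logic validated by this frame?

Transitive (axiom 4): yes — every two-step R-path is closed by a direct edge.
Euclidean (axiom 5): yes — any two successors of a common world are R-related.
Serial (axiom D): yes — every world has a successor (e.g. w1 R w1).
Reflexive (axiom T): yes — every world is R-related to itself.
So F validates K, K4, K45, KD45, S5. The strongest is S5.

S5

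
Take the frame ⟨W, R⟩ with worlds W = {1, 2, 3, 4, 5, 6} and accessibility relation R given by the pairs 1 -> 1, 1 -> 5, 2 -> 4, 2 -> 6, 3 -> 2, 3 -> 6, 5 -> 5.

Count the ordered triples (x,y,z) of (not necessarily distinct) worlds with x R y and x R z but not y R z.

8

Enumerating: (1,5,1), (2,4,4), (2,4,6), (2,6,4), (2,6,6), (3,2,2), (3,6,2), (3,6,6).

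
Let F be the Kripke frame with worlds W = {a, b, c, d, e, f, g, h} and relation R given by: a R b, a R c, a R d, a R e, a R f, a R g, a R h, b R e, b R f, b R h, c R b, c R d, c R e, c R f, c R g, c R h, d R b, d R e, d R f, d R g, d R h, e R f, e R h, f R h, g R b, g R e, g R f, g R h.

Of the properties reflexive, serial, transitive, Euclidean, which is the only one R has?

Reflexive: no — a is not related to itself.
Serial: no — h has no R-successor.
Transitive: yes — every two-step R-path is closed by a direct edge.
Euclidean: no — a R b and a R c, but not b R c.
Only transitive holds.

transitive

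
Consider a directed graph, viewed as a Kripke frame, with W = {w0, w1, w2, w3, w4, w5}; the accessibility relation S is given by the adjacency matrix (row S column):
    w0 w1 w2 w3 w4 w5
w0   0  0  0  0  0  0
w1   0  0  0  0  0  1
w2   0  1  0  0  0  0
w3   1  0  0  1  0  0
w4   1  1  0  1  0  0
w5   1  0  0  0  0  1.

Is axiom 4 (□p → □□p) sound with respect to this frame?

No

By correspondence theory, 4 is valid on a frame iff S is transitive.
Transitive: no — w1 S w5 and w5 S w0, but not w1 S w0.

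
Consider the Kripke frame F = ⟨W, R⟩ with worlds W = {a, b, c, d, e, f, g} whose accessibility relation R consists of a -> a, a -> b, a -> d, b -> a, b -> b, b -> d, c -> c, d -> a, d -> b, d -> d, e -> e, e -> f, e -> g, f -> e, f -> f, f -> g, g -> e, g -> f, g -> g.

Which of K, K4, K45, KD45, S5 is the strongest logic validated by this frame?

Transitive (axiom 4): yes — every two-step R-path is closed by a direct edge.
Euclidean (axiom 5): yes — any two successors of a common world are R-related.
Serial (axiom D): yes — every world has a successor (e.g. a R a).
Reflexive (axiom T): yes — every world is R-related to itself.
So F validates K, K4, K45, KD45, S5. The strongest is S5.

S5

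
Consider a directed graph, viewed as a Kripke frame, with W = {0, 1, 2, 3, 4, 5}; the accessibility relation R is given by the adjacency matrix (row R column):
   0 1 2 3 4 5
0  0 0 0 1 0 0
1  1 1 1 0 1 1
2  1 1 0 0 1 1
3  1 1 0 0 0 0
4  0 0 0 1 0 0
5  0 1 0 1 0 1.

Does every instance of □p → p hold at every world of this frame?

By correspondence theory, T is valid on a frame iff R is reflexive.
Reflexive: no — 0 is not related to itself.

No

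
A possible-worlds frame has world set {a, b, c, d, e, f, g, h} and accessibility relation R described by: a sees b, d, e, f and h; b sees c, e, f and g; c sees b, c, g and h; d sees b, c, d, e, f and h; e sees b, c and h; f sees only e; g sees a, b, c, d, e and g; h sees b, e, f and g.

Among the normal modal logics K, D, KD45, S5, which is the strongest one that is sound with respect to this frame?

D

Serial (axiom D): yes — every world has a successor (e.g. a R b).
Euclidean (axiom 5): no — a R b and a R d, but not b R d.
Transitive (axiom 4): no — a R b and b R c, but not a R c.
Reflexive (axiom T): no — a is not related to itself.
So F validates K, D; KD45 would additionally require R to be Euclidean and transitive. The strongest is D.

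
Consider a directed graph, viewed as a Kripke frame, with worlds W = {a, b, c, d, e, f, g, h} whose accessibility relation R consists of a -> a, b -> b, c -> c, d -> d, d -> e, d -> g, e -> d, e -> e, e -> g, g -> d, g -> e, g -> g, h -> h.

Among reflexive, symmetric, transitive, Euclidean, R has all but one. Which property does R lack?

reflexive

Reflexive: no — f is not related to itself.
Symmetric: yes — every pair in R has its reverse in R.
Transitive: yes — every two-step R-path is closed by a direct edge.
Euclidean: yes — any two successors of a common world are R-related.
Only reflexive fails.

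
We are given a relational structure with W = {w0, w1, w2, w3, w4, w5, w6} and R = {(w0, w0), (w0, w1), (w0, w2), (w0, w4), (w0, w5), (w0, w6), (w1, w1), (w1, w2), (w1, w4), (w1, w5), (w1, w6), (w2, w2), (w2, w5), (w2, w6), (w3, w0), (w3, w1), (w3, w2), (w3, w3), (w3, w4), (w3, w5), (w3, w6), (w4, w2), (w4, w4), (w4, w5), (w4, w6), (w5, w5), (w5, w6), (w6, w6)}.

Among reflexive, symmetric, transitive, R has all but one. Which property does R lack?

Reflexive: yes — every world is R-related to itself.
Symmetric: no — w0 R w1 but not w1 R w0.
Transitive: yes — every two-step R-path is closed by a direct edge.
Only symmetric fails.

symmetric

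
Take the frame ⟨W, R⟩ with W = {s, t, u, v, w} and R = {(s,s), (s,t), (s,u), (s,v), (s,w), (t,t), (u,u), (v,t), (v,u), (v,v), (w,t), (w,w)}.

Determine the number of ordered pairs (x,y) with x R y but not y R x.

Enumerating: (s,t), (s,u), (s,v), (s,w), (v,t), (v,u), (w,t).

7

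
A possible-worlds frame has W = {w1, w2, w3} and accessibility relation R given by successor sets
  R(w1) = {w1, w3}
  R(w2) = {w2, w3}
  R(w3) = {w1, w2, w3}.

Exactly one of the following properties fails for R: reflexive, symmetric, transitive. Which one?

transitive

Reflexive: yes — every world is R-related to itself.
Symmetric: yes — every pair in R has its reverse in R.
Transitive: no — w1 R w3 and w3 R w2, but not w1 R w2.
Only transitive fails.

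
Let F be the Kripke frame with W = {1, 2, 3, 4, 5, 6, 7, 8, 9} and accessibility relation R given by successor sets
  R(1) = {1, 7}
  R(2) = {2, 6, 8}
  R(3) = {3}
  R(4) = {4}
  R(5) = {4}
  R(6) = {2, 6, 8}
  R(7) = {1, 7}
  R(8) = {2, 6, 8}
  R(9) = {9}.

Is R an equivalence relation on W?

Reflexive: no — 5 is not related to itself.
Symmetric: no — 5 R 4 but not 4 R 5.
Transitive: yes — every two-step R-path is closed by a direct edge.
So R is not an equivalence relation.

No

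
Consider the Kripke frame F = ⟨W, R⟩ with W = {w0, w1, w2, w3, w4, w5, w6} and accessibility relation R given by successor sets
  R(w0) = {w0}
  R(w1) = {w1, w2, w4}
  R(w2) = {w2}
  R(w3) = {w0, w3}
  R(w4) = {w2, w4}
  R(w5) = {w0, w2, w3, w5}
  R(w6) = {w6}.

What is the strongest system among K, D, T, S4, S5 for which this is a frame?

Serial (axiom D): yes — every world has a successor (e.g. w0 R w0).
Reflexive (axiom T): yes — every world is R-related to itself.
Transitive (axiom 4): yes — every two-step R-path is closed by a direct edge.
Euclidean (axiom 5): no — w1 R w2 and w1 R w4, but not w2 R w4.
So F validates K, D, T, S4; S5 would additionally require R to be Euclidean. The strongest is S4.

S4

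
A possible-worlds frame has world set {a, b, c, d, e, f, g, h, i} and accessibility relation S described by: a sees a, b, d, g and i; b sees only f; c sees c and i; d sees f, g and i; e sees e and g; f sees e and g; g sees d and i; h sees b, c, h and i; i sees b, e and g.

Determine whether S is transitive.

Transitive: no — a S b and b S f, but not a S f.

No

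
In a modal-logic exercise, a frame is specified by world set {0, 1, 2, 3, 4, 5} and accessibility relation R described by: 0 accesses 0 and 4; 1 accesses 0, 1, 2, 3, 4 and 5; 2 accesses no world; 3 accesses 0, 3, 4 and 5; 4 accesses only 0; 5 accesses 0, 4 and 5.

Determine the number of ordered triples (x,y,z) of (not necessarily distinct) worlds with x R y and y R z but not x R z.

Enumerating: (4,0,4).

1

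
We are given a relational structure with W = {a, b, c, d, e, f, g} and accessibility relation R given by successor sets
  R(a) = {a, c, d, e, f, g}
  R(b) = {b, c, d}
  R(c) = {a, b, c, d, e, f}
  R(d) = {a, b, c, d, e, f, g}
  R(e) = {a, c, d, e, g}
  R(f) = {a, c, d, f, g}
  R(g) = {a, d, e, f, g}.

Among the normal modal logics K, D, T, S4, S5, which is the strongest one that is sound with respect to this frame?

Serial (axiom D): yes — every world has a successor (e.g. a R a).
Reflexive (axiom T): yes — every world is R-related to itself.
Transitive (axiom 4): no — a R c and c R b, but not a R b.
Euclidean (axiom 5): no — a R c and a R g, but not c R g.
So F validates K, D, T; S4 would additionally require R to be transitive. The strongest is T.

T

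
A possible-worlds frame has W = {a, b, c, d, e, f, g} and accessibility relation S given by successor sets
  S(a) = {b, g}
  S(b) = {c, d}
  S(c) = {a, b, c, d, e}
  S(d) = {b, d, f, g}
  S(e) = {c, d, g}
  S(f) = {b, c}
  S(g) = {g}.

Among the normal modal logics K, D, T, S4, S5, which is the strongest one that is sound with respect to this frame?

D

Serial (axiom D): yes — every world has a successor (e.g. a S b).
Reflexive (axiom T): no — a is not related to itself.
Transitive (axiom 4): no — a S b and b S c, but not a S c.
Euclidean (axiom 5): no — a S b and a S g, but not b S g.
So F validates K, D; T would additionally require S to be reflexive. The strongest is D.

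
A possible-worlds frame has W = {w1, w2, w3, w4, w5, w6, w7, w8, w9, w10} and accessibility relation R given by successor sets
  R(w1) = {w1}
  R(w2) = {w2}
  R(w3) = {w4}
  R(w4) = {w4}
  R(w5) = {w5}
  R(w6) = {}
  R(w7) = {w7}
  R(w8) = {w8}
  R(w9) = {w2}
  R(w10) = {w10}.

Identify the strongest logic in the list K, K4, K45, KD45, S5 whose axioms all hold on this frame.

K45

Transitive (axiom 4): yes — every two-step R-path is closed by a direct edge.
Euclidean (axiom 5): yes — any two successors of a common world are R-related.
Serial (axiom D): no — w6 has no R-successor.
Reflexive (axiom T): no — w3 is not related to itself.
So F validates K, K4, K45; KD45 would additionally require R to be serial. The strongest is K45.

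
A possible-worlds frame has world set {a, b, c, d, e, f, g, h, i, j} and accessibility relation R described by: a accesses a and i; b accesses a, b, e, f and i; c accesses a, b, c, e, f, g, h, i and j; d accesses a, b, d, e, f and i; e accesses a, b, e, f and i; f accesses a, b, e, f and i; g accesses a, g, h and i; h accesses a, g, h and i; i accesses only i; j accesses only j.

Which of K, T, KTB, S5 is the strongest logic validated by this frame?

T

Reflexive (axiom T): yes — every world is R-related to itself.
Symmetric (axiom B): no — a R i but not i R a.
Euclidean (axiom 5): no — b R a and b R e, but not a R e.
So F validates K, T; KTB would additionally require R to be symmetric. The strongest is T.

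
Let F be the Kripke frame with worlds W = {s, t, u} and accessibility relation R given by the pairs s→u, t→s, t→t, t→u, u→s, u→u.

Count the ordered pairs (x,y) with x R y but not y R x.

2

Enumerating: (t,s), (t,u).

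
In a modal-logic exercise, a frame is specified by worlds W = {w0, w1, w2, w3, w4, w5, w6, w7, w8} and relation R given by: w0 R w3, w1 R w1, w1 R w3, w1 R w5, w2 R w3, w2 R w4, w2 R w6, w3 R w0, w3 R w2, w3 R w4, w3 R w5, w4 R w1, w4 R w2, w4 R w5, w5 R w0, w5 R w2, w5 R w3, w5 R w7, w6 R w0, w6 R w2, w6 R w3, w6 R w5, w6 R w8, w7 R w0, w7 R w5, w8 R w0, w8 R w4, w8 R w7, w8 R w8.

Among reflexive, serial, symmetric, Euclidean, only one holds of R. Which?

serial

Reflexive: no — w0 is not related to itself.
Serial: yes — every world has a successor (e.g. w0 R w3).
Symmetric: no — w1 R w3 but not w3 R w1.
Euclidean: no — w2 R w3 and w2 R w6, but not w3 R w6.
Only serial holds.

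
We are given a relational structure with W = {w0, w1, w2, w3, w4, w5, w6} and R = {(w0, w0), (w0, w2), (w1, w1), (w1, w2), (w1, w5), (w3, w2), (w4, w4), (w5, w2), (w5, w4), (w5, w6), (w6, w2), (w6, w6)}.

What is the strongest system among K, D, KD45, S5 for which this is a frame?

Serial (axiom D): no — w2 has no R-successor.
Euclidean (axiom 5): no — w1 R w2 and w1 R w5, but not w2 R w5.
Transitive (axiom 4): no — w1 R w5 and w5 R w4, but not w1 R w4.
Reflexive (axiom T): no — w2 is not related to itself.
So F validates K; D would additionally require R to be serial. The strongest is K.

K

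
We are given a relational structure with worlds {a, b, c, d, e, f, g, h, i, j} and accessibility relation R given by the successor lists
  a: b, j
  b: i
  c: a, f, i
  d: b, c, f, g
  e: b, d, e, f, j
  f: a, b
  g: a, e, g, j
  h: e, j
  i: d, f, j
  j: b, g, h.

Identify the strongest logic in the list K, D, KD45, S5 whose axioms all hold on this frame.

D

Serial (axiom D): yes — every world has a successor (e.g. a R b).
Euclidean (axiom 5): no — a R b and a R j, but not b R j.
Transitive (axiom 4): no — a R b and b R i, but not a R i.
Reflexive (axiom T): no — a is not related to itself.
So F validates K, D; KD45 would additionally require R to be Euclidean and transitive. The strongest is D.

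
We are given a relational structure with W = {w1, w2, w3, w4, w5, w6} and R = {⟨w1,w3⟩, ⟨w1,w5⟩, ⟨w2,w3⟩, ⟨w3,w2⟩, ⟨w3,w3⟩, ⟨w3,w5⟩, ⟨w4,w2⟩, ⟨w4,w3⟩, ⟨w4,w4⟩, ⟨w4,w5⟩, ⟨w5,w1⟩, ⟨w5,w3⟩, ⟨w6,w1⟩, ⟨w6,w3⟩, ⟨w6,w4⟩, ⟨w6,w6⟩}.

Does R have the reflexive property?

Reflexive: no — w1 is not related to itself.

No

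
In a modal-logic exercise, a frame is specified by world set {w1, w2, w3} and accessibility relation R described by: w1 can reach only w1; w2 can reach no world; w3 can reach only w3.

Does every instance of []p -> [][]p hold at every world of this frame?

By correspondence theory, 4 is valid on a frame iff R is transitive.
Transitive: yes — every two-step R-path is closed by a direct edge.

Yes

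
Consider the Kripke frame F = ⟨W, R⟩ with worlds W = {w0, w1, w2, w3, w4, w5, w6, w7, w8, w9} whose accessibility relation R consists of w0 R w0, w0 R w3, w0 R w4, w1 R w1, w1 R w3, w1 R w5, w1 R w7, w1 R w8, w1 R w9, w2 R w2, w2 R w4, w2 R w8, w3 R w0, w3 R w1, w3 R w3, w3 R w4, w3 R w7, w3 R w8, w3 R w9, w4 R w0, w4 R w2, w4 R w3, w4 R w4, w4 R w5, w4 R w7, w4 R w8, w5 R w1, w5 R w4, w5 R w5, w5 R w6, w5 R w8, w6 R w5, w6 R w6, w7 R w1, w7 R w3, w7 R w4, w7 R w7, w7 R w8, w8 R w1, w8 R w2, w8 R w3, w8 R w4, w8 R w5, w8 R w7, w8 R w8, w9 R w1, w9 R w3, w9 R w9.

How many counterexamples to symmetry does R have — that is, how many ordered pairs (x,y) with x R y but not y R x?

0

R is symmetric; there are no such tuples.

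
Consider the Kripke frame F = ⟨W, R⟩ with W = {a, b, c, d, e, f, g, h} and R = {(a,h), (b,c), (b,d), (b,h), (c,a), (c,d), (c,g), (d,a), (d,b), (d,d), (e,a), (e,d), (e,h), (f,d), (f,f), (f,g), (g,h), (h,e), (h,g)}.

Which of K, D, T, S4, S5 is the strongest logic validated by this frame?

Serial (axiom D): yes — every world has a successor (e.g. a R h).
Reflexive (axiom T): no — a is not related to itself.
Transitive (axiom 4): no — a R h and h R e, but not a R e.
Euclidean (axiom 5): no — b R c and b R h, but not c R h.
So F validates K, D; T would additionally require R to be reflexive. The strongest is D.

D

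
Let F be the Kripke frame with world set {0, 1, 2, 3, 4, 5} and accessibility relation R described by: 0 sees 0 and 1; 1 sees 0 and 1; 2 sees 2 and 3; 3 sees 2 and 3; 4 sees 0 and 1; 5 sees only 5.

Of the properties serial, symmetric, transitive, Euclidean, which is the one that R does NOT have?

Serial: yes — every world has a successor (e.g. 0 R 0).
Symmetric: no — 4 R 0 but not 0 R 4.
Transitive: yes — every two-step R-path is closed by a direct edge.
Euclidean: yes — any two successors of a common world are R-related.
Only symmetric fails.

symmetric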